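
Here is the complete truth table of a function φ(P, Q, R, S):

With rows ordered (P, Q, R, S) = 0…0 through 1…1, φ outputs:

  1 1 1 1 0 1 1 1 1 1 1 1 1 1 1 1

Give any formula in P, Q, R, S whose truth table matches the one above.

φ is 0 on exactly one input, (0,1,0,0), whose minterm is ¬P·Q·¬R·¬S. So φ is the negation of that single conjunction.

φ(P, Q, R, S) = ~(((~P & Q) & ~R) & ~S)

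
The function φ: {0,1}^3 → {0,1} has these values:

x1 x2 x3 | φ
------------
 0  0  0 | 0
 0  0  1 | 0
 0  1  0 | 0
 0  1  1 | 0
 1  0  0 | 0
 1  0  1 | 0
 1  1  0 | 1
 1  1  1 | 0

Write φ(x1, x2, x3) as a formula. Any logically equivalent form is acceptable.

φ(x1, x2, x3) = (x1 & x2) & ~x3

Only row (1,1,0) gives 1. That row's minterm x1·x2·¬x3 is φ directly.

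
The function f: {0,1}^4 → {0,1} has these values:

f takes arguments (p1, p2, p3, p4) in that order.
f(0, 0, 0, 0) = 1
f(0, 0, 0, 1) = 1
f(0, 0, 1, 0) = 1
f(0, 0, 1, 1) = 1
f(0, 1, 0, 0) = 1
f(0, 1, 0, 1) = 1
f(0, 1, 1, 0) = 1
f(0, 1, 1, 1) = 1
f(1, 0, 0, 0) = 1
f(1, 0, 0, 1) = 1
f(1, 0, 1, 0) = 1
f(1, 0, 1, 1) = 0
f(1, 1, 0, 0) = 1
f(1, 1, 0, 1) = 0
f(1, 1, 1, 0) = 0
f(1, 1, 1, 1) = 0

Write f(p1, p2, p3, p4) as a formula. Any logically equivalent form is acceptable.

f(p1, p2, p3, p4) = ~((((((p1 & ~p2) & p3) & p4) | (((p1 & p2) & ~p3) & p4)) | (((p1 & p2) & p3) & ~p4)) | (((p1 & p2) & p3) & p4))

f is 0 on only 4 rows — (1,0,1,1), (1,1,0,1), (1,1,1,0), (1,1,1,1). Writing each as a minterm (p1·¬p2·p3·p4, p1·p2·¬p3·p4, p1·p2·p3·¬p4, p1·p2·p3·p4) and OR-ing them characterizes exactly where f=0, so f is the negation of that disjunction.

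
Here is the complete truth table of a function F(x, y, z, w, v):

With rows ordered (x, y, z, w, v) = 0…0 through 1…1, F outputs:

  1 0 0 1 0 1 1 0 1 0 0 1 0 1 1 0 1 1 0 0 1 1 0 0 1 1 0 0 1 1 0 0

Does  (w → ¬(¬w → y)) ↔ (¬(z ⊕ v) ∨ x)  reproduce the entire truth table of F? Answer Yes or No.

Yes

Evaluate (w → ¬(¬w → y)) ↔ (¬(z ⊕ v) ∨ x) on each row and compare to F:
  x=0, y=0, z=0, w=0, v=0: formula gives 1, F = 1 ✓
  x=0, y=0, z=0, w=0, v=1: formula gives 0, F = 0 ✓
  x=0, y=0, z=0, w=1, v=0: formula gives 0, F = 0 ✓
  x=0, y=0, z=0, w=1, v=1: formula gives 1, F = 1 ✓
  … (the remaining 28 rows also agree.)
Every row agrees, so the formula is equivalent.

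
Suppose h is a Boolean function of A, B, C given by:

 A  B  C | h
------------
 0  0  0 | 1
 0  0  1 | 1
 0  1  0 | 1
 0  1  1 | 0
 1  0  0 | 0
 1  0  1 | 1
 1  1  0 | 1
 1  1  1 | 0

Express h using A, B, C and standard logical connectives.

The 0-rows are (0,1,1), (1,0,0), (1,1,1). Take each as a conjunction (¬A·B·C, A·¬B·¬C, A·B·C), form their disjunction, and complement — that gives a formula that is 1 everywhere h is.

h(A, B, C) = NOT ((((NOT A AND B) AND C) OR ((A AND NOT B) AND NOT C)) OR ((A AND B) AND C))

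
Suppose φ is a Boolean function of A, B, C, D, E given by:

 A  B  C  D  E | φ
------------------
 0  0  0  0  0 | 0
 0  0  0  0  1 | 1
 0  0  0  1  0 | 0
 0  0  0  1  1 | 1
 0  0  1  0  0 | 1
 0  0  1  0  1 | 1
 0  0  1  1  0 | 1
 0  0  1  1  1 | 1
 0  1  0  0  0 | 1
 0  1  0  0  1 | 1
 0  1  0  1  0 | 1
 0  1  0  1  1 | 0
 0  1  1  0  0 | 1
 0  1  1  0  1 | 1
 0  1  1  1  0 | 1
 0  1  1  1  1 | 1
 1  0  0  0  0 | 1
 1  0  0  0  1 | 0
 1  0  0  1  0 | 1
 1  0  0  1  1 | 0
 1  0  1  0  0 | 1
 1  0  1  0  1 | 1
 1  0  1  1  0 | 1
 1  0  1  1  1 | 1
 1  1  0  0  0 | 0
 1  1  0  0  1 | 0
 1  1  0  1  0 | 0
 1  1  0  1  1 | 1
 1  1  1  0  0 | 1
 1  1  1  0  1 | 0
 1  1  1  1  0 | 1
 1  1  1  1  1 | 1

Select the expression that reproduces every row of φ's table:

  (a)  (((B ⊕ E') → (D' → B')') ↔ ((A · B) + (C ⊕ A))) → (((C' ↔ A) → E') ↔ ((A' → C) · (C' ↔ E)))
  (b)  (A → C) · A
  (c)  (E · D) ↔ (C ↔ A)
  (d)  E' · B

a

(b) disagrees with φ on (0,0,0,0,1) (formula → 0, table → 1); rule it out.
(c) disagrees with φ on (0,0,0,0,1) (formula → 0, table → 1); rule it out.
(d) disagrees with φ on (0,0,0,0,1) (formula → 0, table → 1); rule it out.
(a) is the remaining candidate, and it agrees with φ on all 32 inputs.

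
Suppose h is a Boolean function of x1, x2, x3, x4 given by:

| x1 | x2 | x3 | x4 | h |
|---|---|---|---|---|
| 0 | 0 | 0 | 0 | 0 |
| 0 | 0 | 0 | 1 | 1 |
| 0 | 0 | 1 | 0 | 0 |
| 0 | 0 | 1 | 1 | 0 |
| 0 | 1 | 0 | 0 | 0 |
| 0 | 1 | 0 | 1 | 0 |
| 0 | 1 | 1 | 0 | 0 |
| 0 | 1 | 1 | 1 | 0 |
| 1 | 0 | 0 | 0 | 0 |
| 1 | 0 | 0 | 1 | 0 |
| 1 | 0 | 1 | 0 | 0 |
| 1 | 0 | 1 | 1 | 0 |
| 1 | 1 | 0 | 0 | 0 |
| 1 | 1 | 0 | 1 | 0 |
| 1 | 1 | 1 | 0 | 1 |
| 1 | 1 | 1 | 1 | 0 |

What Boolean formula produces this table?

Collect the rows where h=1 — (0,0,0,1), (1,1,1,0) — and write one minterm per row: ¬x1·¬x2·¬x3·x4, x1·x2·x3·¬x4. Their union (logical OR) reproduces the table exactly.

h(x1, x2, x3, x4) = (((x1' · x2') · x3') · x4) + (((x1 · x2) · x3) · x4')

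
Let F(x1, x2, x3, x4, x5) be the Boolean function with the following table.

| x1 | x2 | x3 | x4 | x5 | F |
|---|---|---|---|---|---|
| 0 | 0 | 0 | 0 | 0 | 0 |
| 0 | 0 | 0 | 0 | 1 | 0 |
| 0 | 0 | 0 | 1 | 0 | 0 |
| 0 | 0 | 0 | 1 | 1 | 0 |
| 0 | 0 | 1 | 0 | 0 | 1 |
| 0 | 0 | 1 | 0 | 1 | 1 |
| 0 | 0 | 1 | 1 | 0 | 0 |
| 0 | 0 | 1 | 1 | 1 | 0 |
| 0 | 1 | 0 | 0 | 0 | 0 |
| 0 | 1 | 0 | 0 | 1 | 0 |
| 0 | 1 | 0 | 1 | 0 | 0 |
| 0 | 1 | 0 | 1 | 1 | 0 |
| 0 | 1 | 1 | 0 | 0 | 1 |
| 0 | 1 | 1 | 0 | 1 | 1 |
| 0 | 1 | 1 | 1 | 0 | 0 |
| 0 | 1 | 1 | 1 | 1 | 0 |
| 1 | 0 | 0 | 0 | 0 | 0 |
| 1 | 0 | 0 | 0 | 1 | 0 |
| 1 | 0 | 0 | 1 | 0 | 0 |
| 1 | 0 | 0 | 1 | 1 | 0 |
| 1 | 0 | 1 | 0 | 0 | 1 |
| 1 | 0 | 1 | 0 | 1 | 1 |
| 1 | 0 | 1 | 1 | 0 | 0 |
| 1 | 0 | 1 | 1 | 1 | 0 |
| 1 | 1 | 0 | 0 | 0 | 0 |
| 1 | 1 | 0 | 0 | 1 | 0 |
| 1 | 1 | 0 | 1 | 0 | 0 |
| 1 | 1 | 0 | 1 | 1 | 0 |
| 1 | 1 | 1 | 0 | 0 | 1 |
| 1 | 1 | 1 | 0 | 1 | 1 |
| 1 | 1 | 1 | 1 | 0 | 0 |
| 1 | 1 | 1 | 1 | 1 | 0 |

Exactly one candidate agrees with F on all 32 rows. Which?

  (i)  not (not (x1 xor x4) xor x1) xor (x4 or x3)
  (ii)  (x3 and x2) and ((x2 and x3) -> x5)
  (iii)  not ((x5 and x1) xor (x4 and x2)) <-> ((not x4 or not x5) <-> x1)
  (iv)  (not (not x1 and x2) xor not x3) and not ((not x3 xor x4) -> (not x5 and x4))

(ii) fails at (0,0,1,0,0): the formula yields 0, F is 1.
(iii) fails at (0,0,0,1,1): the formula yields 1, F is 0.
(iv) fails at (0,0,1,0,0): the formula yields 0, F is 1.
That leaves (i). Evaluating it on every row reproduces the table of F exactly.

i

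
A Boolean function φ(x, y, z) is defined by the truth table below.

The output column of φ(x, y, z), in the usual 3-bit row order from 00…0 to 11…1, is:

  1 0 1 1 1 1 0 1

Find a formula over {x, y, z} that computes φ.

φ is 0 on only 2 rows — (0,0,1), (1,1,0). Writing each as a minterm (¬x·¬y·z, x·y·¬z) and OR-ing them characterizes exactly where φ=0, so φ is the negation of that disjunction.

φ(x, y, z) = ~(((~x & ~y) & z) | ((x & y) & ~z))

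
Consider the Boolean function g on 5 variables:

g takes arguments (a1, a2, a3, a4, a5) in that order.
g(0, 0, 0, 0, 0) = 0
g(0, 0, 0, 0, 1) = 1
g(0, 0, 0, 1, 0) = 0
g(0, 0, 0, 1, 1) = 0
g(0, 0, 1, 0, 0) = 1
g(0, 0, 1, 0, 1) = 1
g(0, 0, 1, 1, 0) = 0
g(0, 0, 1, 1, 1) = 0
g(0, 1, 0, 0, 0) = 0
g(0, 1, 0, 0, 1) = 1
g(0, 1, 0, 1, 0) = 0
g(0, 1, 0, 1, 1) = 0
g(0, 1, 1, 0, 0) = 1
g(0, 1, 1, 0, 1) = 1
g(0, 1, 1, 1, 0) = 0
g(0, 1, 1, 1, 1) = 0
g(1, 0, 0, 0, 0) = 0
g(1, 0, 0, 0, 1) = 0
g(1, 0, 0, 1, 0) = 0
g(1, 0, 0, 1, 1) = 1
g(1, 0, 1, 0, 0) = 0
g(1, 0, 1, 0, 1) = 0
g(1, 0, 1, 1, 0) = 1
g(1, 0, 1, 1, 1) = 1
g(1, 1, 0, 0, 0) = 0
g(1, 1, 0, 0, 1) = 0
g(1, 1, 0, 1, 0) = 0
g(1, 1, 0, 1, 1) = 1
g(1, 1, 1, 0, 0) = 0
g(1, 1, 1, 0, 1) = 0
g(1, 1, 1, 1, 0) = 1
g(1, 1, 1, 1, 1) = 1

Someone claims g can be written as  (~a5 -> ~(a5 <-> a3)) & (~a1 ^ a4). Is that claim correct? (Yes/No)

Yes

Evaluate (~a5 -> ~(a5 <-> a3)) & (~a1 ^ a4) on each row and compare to g:
  a1=0, a2=0, a3=0, a4=0, a5=0: formula gives 0, g = 0 ✓
  a1=0, a2=0, a3=0, a4=0, a5=1: formula gives 1, g = 1 ✓
  a1=0, a2=0, a3=0, a4=1, a5=0: formula gives 0, g = 0 ✓
  a1=0, a2=0, a3=0, a4=1, a5=1: formula gives 0, g = 0 ✓
  …and likewise for the remaining 28 rows.
Every row agrees, so the formula is equivalent.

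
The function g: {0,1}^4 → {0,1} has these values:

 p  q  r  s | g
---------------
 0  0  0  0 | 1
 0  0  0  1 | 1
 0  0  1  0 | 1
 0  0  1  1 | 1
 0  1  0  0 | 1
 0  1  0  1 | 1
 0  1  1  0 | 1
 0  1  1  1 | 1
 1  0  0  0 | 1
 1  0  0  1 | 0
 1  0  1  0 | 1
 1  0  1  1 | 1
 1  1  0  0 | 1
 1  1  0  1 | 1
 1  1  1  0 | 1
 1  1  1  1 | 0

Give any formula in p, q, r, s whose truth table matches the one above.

g is 0 on only 2 rows — (1,0,0,1), (1,1,1,1). Writing each as a minterm (p·¬q·¬r·s, p·q·r·s) and OR-ing them characterizes exactly where g=0, so g is the negation of that disjunction.

g(p, q, r, s) = ~((((p & ~q) & ~r) & s) | (((p & q) & r) & s))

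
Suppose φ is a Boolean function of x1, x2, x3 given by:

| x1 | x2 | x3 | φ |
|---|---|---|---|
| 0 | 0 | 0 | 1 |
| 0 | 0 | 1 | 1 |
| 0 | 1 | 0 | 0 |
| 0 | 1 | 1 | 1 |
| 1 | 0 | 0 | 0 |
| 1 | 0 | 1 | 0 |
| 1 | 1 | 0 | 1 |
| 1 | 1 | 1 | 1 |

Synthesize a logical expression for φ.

φ(x1, x2, x3) = not ((((not x1 and x2) and not x3) or ((x1 and not x2) and not x3)) or ((x1 and not x2) and x3))

φ is 0 on only 3 rows — (0,1,0), (1,0,0), (1,0,1). Writing each as a minterm (¬x1·x2·¬x3, x1·¬x2·¬x3, x1·¬x2·x3) and OR-ing them characterizes exactly where φ=0, so φ is the negation of that disjunction.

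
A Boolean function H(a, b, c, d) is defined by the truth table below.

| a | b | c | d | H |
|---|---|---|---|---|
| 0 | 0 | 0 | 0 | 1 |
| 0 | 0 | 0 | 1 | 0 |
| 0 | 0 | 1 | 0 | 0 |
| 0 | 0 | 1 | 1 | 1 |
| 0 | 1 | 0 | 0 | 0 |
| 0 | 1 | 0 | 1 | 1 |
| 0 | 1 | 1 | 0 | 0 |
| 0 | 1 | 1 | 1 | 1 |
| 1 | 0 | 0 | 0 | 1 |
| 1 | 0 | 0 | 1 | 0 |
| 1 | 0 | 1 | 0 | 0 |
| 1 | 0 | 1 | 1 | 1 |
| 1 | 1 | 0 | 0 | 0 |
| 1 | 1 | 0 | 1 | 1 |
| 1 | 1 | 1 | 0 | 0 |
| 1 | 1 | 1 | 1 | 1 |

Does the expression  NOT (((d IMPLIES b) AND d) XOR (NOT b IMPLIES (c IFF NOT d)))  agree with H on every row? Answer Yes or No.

Test each input against both H and the formula:
  a=0, b=0, c=0, d=0: formula gives 1, H = 1 ✓
  a=0, b=0, c=0, d=1: formula gives 0, H = 0 ✓
  a=0, b=0, c=1, d=0: formula gives 0, H = 0 ✓
  a=0, b=0, c=1, d=1: formula gives 1, H = 1 ✓
  …and likewise for the remaining 12 rows.
All 16 rows match — the expression computes H exactly.

Yes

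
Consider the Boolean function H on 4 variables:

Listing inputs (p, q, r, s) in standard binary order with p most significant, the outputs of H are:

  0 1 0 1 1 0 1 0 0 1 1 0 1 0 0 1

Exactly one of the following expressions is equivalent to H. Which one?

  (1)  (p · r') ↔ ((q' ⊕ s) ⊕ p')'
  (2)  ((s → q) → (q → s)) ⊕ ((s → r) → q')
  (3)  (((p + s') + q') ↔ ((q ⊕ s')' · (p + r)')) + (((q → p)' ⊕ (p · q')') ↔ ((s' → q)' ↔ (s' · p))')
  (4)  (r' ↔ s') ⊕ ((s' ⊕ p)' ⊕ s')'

(2) fails at (0,0,0,1): the formula yields 0, H is 1.
(3) fails at (0,0,0,0): the formula yields 1, H is 0.
(4) fails at (0,0,0,0): the formula yields 1, H is 0.
That leaves (1). Evaluating it on every row reproduces the table of H exactly.

1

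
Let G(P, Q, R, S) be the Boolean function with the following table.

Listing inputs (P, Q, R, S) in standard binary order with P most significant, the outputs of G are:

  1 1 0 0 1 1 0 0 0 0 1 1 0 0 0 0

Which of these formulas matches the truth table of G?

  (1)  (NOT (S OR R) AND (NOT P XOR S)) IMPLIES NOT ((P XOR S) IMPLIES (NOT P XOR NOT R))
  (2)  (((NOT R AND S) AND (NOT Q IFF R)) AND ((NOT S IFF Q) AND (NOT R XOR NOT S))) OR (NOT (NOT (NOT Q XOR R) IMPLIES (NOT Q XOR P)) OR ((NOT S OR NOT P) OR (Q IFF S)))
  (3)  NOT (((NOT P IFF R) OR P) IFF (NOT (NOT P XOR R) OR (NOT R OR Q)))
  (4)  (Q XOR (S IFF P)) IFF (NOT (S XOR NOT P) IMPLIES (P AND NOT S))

(1) disagrees with G on (0,0,0,0) (formula → 0, table → 1); rule it out.
(2) disagrees with G on (0,0,1,0) (formula → 1, table → 0); rule it out.
(4) disagrees with G on (0,0,1,0) (formula → 1, table → 0); rule it out.
That leaves (3). Evaluating it on every row reproduces the table of G exactly.

3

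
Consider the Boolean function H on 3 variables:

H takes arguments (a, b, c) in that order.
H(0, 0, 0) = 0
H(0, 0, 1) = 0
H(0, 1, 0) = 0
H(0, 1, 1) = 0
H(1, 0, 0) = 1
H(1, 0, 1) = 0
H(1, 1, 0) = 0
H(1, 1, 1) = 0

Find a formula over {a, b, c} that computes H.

H is 1 on exactly one input, (1,0,0), whose minterm is a·¬b·¬c. So H is just that conjunction.

H(a, b, c) = (a ∧ ¬b) ∧ ¬c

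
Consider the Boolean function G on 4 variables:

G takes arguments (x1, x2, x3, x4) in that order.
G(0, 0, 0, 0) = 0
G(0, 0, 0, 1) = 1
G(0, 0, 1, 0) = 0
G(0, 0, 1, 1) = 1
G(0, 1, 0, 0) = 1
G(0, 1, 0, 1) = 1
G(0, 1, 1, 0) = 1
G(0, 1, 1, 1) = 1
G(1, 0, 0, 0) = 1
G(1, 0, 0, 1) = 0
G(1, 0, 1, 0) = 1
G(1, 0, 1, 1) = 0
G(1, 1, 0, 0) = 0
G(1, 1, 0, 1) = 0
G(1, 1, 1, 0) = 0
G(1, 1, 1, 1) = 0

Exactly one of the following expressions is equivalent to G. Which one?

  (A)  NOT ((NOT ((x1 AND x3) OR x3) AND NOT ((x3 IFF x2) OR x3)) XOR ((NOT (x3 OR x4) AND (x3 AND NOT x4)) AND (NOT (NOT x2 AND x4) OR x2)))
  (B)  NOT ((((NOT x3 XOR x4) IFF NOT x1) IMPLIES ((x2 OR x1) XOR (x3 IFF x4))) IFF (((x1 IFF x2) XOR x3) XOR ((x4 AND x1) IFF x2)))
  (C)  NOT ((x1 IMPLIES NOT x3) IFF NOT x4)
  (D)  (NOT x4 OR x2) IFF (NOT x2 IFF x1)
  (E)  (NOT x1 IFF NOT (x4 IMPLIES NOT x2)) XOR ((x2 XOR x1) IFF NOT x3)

(A): at (0,0,0,0) it gives 1, but G = 0 — eliminated.
(B): at (0,0,0,0) it gives 1, but G = 0 — eliminated.
(C): at (0,1,0,0) it gives 0, but G = 1 — eliminated.
(E): at (0,0,0,1) it gives 0, but G = 1 — eliminated.
(D) is the remaining candidate, and it agrees with G on all 16 inputs.

D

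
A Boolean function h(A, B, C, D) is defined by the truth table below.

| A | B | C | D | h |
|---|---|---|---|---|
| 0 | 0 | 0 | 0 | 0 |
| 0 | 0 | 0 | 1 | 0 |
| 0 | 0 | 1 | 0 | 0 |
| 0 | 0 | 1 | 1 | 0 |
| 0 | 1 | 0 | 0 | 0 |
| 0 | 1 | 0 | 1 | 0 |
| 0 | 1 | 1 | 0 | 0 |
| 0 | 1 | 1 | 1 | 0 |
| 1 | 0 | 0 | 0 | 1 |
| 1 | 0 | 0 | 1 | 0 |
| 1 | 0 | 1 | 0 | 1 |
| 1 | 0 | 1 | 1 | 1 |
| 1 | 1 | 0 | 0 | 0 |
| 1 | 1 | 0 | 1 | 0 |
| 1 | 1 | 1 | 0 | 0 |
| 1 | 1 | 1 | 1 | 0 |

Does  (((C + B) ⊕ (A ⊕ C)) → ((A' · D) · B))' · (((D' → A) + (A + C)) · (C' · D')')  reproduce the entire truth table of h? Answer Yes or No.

Test each input against both h and the formula:
  A=0, B=0, C=0, D=0: formula gives 0, h = 0 ✓
  A=0, B=0, C=0, D=1: formula gives 0, h = 0 ✓
  A=0, B=0, C=1, D=0: formula gives 0, h = 0 ✓
  A=0, B=0, C=1, D=1: formula gives 0, h = 0 ✓
  …
  A=1, B=0, C=0, D=0: formula gives 0, but h = 1 ✗
Since they disagree at (1,0,0,0), the expression is not a correct formula for h.

No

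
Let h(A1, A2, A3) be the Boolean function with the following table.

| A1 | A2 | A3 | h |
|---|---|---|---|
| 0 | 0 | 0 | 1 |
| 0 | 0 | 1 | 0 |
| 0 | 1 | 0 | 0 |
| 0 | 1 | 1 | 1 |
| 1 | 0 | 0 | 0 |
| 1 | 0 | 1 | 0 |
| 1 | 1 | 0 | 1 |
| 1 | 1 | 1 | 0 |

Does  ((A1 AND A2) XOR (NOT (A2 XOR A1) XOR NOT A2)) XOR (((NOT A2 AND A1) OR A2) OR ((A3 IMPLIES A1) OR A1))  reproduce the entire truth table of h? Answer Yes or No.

Check the formula against h row by row:
  A1=0, A2=0, A3=0: formula gives 1, h = 1 ✓
  A1=0, A2=0, A3=1: formula gives 0, h = 0 ✓
  A1=0, A2=1, A3=0: formula gives 1, but h = 0 ✗
Row (0,1,0) is a counterexample, so the formula is not equivalent to h.

No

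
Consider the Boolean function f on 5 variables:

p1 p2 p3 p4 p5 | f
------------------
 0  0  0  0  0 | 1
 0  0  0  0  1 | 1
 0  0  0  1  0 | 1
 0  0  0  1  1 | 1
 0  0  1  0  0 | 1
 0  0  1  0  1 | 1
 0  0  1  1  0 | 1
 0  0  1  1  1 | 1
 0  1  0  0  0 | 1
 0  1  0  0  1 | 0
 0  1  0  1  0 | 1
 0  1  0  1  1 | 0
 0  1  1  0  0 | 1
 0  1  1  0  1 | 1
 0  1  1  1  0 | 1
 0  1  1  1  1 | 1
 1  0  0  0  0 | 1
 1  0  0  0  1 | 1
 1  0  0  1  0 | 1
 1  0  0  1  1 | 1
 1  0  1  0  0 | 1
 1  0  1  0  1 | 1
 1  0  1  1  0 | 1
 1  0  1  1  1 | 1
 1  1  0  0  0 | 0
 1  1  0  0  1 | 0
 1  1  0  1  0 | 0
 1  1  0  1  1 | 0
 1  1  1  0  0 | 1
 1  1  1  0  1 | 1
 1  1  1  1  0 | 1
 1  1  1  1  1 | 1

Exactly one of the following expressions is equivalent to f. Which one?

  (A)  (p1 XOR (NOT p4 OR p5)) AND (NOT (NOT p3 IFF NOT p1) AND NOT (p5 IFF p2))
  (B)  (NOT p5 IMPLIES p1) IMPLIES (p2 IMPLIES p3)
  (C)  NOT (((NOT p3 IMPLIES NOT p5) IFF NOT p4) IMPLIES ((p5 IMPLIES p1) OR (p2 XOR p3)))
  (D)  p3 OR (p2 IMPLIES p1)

(A) fails at (0,0,0,0,0): the formula yields 0, f is 1.
(C) fails at (0,0,0,0,0): the formula yields 0, f is 1.
(D) fails at (0,1,0,0,0): the formula yields 0, f is 1.
Only (B) survives; checking it on all 32 rows confirms it matches f.

B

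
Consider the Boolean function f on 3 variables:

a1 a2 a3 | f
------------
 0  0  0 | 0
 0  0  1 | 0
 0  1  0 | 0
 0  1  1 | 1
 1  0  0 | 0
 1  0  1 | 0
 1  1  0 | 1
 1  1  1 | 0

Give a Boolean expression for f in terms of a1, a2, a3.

f(a1, a2, a3) = ((NOT a1 AND a2) AND a3) OR ((a1 AND a2) AND NOT a3)

The 1-rows are (0,1,1), (1,1,0). Each contributes one minterm — ¬a1·a2·a3; a1·a2·¬a3 — and their disjunction is a sum-of-products form of f.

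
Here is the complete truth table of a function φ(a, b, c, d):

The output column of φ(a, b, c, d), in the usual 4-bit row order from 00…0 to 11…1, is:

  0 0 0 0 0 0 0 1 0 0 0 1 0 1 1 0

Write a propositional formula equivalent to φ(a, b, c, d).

φ(a, b, c, d) = (((((not a and b) and c) and d) or (((a and not b) and c) and d)) or (((a and b) and not c) and d)) or (((a and b) and c) and not d)

Collect the rows where φ=1 — (0,1,1,1), (1,0,1,1), (1,1,0,1), (1,1,1,0) — and write one minterm per row: ¬a·b·c·d, a·¬b·c·d, a·b·¬c·d, a·b·c·¬d. Their union (logical OR) reproduces the table exactly.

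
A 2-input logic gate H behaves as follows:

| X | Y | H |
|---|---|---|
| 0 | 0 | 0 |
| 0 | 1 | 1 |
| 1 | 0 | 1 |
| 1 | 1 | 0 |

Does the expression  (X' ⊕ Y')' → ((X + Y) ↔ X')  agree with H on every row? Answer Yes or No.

Yes

Evaluate (X' ⊕ Y')' → ((X + Y) ↔ X') on each row and compare to H:
  X=0, Y=0: formula gives 0, H = 0 ✓
  X=0, Y=1: formula gives 1, H = 1 ✓
  X=1, Y=0: formula gives 1, H = 1 ✓
  X=1, Y=1: formula gives 0, H = 0 ✓
No disagreement on any input; they are logically equivalent.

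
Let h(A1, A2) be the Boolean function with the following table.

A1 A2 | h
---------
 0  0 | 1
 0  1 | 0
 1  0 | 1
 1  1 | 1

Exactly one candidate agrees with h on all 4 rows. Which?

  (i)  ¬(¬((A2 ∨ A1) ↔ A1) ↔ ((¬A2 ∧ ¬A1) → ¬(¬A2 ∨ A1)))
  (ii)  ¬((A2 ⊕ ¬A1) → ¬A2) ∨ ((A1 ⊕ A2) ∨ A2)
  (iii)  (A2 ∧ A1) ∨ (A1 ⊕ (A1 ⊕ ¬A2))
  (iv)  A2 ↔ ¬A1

iii

(i) fails at (0,0): the formula yields 0, h is 1.
(ii) fails at (0,0): the formula yields 0, h is 1.
(iv) fails at (0,0): the formula yields 0, h is 1.
Only (iii) survives; checking it on all 4 rows confirms it matches h.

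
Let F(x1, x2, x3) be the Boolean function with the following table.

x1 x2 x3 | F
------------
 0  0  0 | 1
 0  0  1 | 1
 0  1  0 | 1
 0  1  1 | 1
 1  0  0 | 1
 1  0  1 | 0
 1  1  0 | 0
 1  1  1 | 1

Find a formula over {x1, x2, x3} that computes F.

The 0-rows are (1,0,1), (1,1,0). Take each as a conjunction (x1·¬x2·x3, x1·x2·¬x3), form their disjunction, and complement — that gives a formula that is 1 everywhere F is.

F(x1, x2, x3) = ~(((x1 & ~x2) & x3) | ((x1 & x2) & ~x3))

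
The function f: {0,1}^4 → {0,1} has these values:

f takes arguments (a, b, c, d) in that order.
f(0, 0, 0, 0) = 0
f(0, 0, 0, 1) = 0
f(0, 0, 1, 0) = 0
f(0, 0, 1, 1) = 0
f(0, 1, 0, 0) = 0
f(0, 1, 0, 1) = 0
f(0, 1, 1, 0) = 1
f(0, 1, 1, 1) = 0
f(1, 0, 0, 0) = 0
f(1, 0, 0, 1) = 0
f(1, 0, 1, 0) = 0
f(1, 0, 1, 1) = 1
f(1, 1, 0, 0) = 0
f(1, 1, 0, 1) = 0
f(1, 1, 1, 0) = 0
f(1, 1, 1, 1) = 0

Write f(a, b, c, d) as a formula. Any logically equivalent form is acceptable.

f=1 on 2 inputs: (0,1,1,0), (1,0,1,1). Reading each as a conjunction of literals (¬a·b·c·¬d, a·¬b·c·d) and taking the OR gives the canonical DNF.

f(a, b, c, d) = (((a' · b) · c) · d') + (((a · b') · c) · d)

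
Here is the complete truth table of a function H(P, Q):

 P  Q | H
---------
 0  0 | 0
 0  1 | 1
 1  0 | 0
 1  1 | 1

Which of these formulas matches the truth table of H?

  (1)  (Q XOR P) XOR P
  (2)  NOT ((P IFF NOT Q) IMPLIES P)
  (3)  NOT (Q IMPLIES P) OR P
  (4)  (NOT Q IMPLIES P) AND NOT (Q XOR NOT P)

1

(2) fails at (1,1): the formula yields 0, H is 1.
(3) fails at (1,0): the formula yields 1, H is 0.
(4) fails at (1,0): the formula yields 1, H is 0.
Only (1) survives; checking it on all 4 rows confirms it matches H.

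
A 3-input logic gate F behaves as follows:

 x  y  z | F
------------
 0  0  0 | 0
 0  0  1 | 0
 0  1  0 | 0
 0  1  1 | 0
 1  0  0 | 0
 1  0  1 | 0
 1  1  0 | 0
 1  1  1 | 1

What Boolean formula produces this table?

F(x, y, z) = (x and y) and z

The output is 1 only when every input is 1 — the AND of all inputs.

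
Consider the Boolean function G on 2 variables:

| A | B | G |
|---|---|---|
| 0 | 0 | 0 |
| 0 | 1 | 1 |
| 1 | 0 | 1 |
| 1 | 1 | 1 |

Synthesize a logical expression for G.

G(A, B) = A OR B

The output is 1 whenever at least one input is 1 — the OR of all inputs.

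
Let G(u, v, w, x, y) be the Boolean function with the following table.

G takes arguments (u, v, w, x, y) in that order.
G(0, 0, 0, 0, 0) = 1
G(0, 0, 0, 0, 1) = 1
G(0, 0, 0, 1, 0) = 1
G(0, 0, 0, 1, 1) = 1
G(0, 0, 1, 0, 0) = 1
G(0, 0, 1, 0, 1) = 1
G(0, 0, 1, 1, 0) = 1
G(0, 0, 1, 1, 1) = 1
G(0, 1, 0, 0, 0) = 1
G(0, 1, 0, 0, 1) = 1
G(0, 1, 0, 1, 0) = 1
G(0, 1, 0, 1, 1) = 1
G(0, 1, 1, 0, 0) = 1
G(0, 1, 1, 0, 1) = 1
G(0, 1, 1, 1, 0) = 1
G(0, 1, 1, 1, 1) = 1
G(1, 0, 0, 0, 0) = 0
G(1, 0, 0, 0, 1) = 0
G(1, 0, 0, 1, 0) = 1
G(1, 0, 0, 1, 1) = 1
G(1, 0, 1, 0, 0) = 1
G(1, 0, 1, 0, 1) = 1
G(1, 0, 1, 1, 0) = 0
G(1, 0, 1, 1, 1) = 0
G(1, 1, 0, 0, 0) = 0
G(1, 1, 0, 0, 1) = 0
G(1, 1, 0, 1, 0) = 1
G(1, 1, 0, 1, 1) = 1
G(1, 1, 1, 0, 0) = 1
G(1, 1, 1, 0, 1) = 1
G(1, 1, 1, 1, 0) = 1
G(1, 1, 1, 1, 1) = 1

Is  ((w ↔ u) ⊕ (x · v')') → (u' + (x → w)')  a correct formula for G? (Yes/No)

Test each input against both G and the formula:
  u=0, v=0, w=0, x=0, y=0: formula gives 1, G = 1 ✓
  u=0, v=0, w=0, x=0, y=1: formula gives 1, G = 1 ✓
  u=0, v=0, w=0, x=1, y=0: formula gives 1, G = 1 ✓
  u=0, v=0, w=0, x=1, y=1: formula gives 1, G = 1 ✓
  … (the remaining 28 rows also agree.)
All 32 rows match — the expression computes G exactly.

Yes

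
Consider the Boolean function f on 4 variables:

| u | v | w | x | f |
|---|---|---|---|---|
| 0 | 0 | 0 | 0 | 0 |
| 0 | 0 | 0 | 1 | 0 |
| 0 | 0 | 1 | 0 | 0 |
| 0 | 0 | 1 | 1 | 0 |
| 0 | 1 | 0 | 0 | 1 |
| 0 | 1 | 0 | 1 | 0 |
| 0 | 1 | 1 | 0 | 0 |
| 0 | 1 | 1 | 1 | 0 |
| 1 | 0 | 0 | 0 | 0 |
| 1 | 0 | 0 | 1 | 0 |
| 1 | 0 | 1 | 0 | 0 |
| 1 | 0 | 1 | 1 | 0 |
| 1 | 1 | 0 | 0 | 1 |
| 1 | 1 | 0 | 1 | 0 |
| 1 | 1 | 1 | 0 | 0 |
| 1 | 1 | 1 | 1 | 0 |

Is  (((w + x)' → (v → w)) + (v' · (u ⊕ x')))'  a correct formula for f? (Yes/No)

Evaluate (((w + x)' → (v → w)) + (v' · (u ⊕ x')))' on each row and compare to f:
  u=0, v=0, w=0, x=0: formula gives 0, f = 0 ✓
  u=0, v=0, w=0, x=1: formula gives 0, f = 0 ✓
  u=0, v=0, w=1, x=0: formula gives 0, f = 0 ✓
  u=0, v=0, w=1, x=1: formula gives 0, f = 0 ✓
  … (the remaining 12 rows also agree.)
No disagreement on any input; they are logically equivalent.

Yes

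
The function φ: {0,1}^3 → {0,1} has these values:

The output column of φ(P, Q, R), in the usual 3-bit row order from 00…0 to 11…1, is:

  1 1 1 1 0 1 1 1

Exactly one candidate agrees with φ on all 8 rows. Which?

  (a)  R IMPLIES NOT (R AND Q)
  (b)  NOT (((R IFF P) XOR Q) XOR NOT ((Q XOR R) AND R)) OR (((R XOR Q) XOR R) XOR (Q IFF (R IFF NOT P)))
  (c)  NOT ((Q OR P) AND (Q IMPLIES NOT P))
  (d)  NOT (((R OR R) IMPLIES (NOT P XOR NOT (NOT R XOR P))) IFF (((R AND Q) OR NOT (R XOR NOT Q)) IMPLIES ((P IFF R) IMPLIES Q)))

b

(a) disagrees with φ on (0,1,1) (formula → 0, table → 1); rule it out.
(c) disagrees with φ on (0,1,0) (formula → 0, table → 1); rule it out.
(d) disagrees with φ on (0,0,0) (formula → 0, table → 1); rule it out.
(b) is the remaining candidate, and it agrees with φ on all 8 inputs.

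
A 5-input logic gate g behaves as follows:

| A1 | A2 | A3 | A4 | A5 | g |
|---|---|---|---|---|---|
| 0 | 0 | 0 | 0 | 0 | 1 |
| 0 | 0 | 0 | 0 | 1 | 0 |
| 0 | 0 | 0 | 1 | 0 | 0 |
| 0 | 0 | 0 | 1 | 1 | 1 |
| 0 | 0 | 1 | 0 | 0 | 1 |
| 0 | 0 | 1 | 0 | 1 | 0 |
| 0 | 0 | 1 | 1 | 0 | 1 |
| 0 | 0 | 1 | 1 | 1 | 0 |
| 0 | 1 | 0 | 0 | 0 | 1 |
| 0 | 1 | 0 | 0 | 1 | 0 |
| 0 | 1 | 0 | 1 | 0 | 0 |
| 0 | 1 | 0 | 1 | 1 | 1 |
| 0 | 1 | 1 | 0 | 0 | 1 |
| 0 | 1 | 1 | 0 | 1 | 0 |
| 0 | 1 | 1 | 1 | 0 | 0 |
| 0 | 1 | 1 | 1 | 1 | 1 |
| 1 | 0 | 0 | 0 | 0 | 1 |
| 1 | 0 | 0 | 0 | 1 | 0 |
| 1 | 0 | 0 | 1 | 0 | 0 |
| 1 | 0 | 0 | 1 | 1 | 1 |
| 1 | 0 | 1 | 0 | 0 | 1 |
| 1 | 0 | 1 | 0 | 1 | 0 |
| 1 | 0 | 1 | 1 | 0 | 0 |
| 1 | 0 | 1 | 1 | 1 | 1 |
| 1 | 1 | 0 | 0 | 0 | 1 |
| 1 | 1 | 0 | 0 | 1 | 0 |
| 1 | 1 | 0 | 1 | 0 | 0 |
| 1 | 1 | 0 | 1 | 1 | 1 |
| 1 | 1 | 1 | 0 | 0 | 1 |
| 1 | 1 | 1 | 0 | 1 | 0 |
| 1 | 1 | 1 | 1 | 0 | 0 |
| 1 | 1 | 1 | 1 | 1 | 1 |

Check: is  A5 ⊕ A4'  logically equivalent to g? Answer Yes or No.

Check the formula against g row by row:
  A1=0, A2=0, A3=0, A4=0, A5=0: formula gives 1, g = 1 ✓
  A1=0, A2=0, A3=0, A4=0, A5=1: formula gives 0, g = 0 ✓
  A1=0, A2=0, A3=0, A4=1, A5=0: formula gives 0, g = 0 ✓
  A1=0, A2=0, A3=0, A4=1, A5=1: formula gives 1, g = 1 ✓
  …
  A1=0, A2=0, A3=1, A4=1, A5=0: formula gives 0, but g = 1 ✗
A single disagreement suffices: at (0,0,1,1,0) they differ, so the formula does not compute g.

No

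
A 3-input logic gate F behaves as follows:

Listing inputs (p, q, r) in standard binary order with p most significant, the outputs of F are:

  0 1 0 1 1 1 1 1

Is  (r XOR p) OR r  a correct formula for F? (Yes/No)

Evaluate (r XOR p) OR r on each row and compare to F:
  p=0, q=0, r=0: formula gives 0, F = 0 ✓
  p=0, q=0, r=1: formula gives 1, F = 1 ✓
  p=0, q=1, r=0: formula gives 0, F = 0 ✓
  p=0, q=1, r=1: formula gives 1, F = 1 ✓
  p=1, q=0, r=0: formula gives 1, F = 1 ✓
  …and likewise for the remaining 3 rows.
Every row agrees, so the formula is equivalent.

Yes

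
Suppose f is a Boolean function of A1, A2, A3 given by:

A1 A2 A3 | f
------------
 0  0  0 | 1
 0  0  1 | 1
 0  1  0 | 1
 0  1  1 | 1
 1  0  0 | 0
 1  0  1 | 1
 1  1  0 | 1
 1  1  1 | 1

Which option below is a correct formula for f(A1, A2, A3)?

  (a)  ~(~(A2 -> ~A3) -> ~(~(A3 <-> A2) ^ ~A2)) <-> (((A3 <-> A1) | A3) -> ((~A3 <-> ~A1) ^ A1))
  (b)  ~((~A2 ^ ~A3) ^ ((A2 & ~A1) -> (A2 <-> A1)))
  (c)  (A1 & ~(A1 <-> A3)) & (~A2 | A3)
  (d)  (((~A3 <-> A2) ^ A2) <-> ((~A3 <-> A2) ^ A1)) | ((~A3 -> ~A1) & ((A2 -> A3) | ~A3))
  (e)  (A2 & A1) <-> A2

(a): at (0,0,0) it gives 0, but f = 1 — eliminated.
(b): at (0,0,0) it gives 0, but f = 1 — eliminated.
(c): at (0,0,0) it gives 0, but f = 1 — eliminated.
(e): at (0,1,0) it gives 0, but f = 1 — eliminated.
(d) is the remaining candidate, and it agrees with f on all 8 inputs.

d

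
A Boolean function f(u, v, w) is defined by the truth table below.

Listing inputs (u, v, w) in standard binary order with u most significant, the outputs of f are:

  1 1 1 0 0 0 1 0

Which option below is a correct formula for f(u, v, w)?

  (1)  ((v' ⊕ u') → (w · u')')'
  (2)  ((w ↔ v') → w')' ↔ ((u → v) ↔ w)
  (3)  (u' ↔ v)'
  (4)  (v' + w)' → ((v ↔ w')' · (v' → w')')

(1) disagrees with f on (0,0,0) (formula → 0, table → 1); rule it out.
(3) disagrees with f on (0,1,0) (formula → 0, table → 1); rule it out.
(4) disagrees with f on (0,1,0) (formula → 0, table → 1); rule it out.
(2) is the remaining candidate, and it agrees with f on all 8 inputs.

2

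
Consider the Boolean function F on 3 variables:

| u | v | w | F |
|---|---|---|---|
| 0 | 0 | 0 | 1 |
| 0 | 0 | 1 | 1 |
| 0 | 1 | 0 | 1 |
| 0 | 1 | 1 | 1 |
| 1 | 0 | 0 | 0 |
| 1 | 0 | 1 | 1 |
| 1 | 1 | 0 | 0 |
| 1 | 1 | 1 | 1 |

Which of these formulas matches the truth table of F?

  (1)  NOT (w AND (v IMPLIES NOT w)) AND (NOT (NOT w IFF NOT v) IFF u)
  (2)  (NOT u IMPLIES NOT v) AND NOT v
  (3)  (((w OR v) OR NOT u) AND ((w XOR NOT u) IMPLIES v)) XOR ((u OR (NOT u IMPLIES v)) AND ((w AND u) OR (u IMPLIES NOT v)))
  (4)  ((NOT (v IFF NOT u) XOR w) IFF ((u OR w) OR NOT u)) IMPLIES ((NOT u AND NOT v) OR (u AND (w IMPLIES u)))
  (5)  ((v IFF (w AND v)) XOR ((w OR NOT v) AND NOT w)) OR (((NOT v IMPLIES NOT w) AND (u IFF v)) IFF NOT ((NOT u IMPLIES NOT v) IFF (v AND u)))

(1) disagrees with F on (0,0,1) (formula → 0, table → 1); rule it out.
(2) disagrees with F on (0,1,0) (formula → 0, table → 1); rule it out.
(3) disagrees with F on (0,0,0) (formula → 0, table → 1); rule it out.
(4) disagrees with F on (0,1,1) (formula → 0, table → 1); rule it out.
That leaves (5). Evaluating it on every row reproduces the table of F exactly.

5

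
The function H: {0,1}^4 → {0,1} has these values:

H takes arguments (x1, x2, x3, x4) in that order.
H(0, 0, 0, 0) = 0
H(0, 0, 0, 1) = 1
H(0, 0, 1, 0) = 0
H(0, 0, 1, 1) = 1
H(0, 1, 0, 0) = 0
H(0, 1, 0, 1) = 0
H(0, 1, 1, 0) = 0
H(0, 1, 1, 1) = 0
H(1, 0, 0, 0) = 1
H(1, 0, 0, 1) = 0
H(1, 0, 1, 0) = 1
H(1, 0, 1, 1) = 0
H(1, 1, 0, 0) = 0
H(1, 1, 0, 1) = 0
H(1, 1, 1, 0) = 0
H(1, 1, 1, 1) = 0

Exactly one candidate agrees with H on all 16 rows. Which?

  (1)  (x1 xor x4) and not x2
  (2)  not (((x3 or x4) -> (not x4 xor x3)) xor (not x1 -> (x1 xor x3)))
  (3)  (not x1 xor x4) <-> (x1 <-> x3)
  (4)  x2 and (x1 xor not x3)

1

(2): at (0,1,0,1) it gives 1, but H = 0 — eliminated.
(3): at (0,0,0,0) it gives 1, but H = 0 — eliminated.
(4): at (0,0,0,1) it gives 0, but H = 1 — eliminated.
(1) is the remaining candidate, and it agrees with H on all 16 inputs.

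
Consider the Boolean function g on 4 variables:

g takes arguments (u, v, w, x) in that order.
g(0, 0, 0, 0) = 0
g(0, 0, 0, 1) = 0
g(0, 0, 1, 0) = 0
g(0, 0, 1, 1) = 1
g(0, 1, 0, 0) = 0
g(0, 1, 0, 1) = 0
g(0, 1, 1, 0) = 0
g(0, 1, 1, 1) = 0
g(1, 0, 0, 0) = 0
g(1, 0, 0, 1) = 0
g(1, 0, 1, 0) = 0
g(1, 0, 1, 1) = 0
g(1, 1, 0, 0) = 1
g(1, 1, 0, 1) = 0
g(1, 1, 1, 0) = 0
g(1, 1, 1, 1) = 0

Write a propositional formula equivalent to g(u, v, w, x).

Collect the rows where g=1 — (0,0,1,1), (1,1,0,0) — and write one minterm per row: ¬u·¬v·w·x, u·v·¬w·¬x. Their union (logical OR) reproduces the table exactly.

g(u, v, w, x) = (((not u and not v) and w) and x) or (((u and v) and not w) and not x)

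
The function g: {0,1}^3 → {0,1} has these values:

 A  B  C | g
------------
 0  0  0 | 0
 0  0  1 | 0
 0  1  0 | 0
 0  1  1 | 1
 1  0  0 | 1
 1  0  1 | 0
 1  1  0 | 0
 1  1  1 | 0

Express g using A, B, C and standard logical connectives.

g(A, B, C) = ((~A & B) & C) | ((A & ~B) & ~C)

g=1 on 2 inputs: (0,1,1), (1,0,0). Reading each as a conjunction of literals (¬A·B·C, A·¬B·¬C) and taking the OR gives the canonical DNF.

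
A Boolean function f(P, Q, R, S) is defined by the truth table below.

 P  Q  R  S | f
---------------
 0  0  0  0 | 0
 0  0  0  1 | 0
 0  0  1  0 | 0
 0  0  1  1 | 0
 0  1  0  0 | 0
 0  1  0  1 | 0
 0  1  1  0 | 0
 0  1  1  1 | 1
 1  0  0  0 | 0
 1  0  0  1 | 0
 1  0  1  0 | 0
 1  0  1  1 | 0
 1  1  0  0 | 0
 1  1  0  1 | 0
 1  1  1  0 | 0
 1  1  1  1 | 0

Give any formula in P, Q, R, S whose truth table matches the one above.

f is 1 on exactly one input, (0,1,1,1), whose minterm is ¬P·Q·R·S. So f is just that conjunction.

f(P, Q, R, S) = ((¬P ∧ Q) ∧ R) ∧ S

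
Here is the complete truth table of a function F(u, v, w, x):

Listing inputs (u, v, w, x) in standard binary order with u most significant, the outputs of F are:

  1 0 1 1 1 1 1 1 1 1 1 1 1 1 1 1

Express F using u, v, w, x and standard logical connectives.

F(u, v, w, x) = ¬(((¬u ∧ ¬v) ∧ ¬w) ∧ x)

F is 0 on exactly one input, (0,0,0,1), whose minterm is ¬u·¬v·¬w·x. So F is the negation of that single conjunction.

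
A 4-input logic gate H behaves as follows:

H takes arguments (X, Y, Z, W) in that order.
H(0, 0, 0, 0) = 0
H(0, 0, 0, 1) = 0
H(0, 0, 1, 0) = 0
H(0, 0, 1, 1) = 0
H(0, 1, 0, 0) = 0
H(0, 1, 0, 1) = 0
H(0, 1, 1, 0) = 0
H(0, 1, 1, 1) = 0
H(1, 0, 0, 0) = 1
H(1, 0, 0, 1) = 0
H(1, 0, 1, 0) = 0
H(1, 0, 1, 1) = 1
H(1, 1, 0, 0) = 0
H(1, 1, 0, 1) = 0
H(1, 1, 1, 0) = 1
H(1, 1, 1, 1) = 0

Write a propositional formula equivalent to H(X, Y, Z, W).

Collect the rows where H=1 — (1,0,0,0), (1,0,1,1), (1,1,1,0) — and write one minterm per row: X·¬Y·¬Z·¬W, X·¬Y·Z·W, X·Y·Z·¬W. Their union (logical OR) reproduces the table exactly.

H(X, Y, Z, W) = ((((X · Y') · Z') · W') + (((X · Y') · Z) · W)) + (((X · Y) · Z) · W')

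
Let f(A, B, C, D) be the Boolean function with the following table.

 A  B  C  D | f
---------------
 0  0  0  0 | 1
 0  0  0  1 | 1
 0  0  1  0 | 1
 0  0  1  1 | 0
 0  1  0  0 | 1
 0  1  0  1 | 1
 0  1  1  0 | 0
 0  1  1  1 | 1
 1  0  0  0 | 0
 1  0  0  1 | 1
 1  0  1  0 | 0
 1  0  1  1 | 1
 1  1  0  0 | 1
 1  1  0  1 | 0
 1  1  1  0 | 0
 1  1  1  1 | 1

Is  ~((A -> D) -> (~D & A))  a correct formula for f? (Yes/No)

Test each input against both f and the formula:
  A=0, B=0, C=0, D=0: formula gives 1, f = 1 ✓
  A=0, B=0, C=0, D=1: formula gives 1, f = 1 ✓
  A=0, B=0, C=1, D=0: formula gives 1, f = 1 ✓
  A=0, B=0, C=1, D=1: formula gives 1, but f = 0 ✗
Since they disagree at (0,0,1,1), the expression is not a correct formula for f.

No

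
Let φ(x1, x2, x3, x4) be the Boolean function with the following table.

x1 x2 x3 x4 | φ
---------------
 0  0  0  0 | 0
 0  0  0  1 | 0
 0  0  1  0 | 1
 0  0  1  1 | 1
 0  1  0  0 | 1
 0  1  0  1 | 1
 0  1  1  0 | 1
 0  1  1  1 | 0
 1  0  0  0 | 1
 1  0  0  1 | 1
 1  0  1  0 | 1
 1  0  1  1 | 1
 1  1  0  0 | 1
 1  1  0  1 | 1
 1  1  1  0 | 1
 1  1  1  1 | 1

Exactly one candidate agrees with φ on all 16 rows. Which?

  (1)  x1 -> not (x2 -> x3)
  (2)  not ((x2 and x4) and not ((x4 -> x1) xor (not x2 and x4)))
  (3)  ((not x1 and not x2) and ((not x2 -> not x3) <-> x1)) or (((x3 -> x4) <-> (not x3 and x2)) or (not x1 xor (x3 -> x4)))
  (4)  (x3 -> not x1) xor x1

(1) fails at (0,0,0,0): the formula yields 1, φ is 0.
(2) fails at (0,0,0,0): the formula yields 1, φ is 0.
(4) fails at (0,0,0,0): the formula yields 1, φ is 0.
Only (3) survives; checking it on all 16 rows confirms it matches φ.

3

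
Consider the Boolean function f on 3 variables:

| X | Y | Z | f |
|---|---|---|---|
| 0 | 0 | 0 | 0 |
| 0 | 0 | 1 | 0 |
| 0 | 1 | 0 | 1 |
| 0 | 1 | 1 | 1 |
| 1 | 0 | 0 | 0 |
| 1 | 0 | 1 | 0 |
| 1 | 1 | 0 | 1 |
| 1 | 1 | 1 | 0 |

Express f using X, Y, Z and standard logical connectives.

f=1 on 3 inputs: (0,1,0), (0,1,1), (1,1,0). Reading each as a conjunction of literals (¬X·Y·¬Z, ¬X·Y·Z, X·Y·¬Z) and taking the OR gives the canonical DNF.

f(X, Y, Z) = (((NOT X AND Y) AND NOT Z) OR ((NOT X AND Y) AND Z)) OR ((X AND Y) AND NOT Z)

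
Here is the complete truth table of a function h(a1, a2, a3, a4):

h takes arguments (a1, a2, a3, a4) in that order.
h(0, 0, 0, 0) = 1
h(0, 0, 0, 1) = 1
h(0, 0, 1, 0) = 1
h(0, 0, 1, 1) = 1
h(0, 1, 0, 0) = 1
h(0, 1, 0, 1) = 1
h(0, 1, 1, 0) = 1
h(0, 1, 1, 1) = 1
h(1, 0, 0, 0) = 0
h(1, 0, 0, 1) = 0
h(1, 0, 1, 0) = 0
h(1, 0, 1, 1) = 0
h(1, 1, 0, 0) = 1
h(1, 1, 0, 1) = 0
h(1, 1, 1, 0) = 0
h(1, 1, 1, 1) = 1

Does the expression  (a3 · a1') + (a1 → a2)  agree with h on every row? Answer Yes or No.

No

Check the formula against h row by row:
  a1=0, a2=0, a3=0, a4=0: formula gives 1, h = 1 ✓
  a1=0, a2=0, a3=0, a4=1: formula gives 1, h = 1 ✓
  a1=0, a2=0, a3=1, a4=0: formula gives 1, h = 1 ✓
  a1=0, a2=0, a3=1, a4=1: formula gives 1, h = 1 ✓
  …
  a1=1, a2=1, a3=0, a4=1: formula gives 1, but h = 0 ✗
Since they disagree at (1,1,0,1), the expression is not a correct formula for h.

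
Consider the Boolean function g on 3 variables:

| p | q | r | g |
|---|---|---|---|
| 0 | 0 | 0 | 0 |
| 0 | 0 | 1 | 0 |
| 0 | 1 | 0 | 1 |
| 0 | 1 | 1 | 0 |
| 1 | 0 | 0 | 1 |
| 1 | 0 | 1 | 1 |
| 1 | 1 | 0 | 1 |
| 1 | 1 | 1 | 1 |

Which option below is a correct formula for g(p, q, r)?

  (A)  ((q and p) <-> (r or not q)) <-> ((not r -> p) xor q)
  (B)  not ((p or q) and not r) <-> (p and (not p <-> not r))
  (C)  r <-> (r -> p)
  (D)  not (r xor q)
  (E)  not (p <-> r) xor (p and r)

(A) disagrees with g on (0,0,0) (formula → 1, table → 0); rule it out.
(C) disagrees with g on (0,1,0) (formula → 0, table → 1); rule it out.
(D) disagrees with g on (0,0,0) (formula → 1, table → 0); rule it out.
(E) disagrees with g on (0,0,1) (formula → 1, table → 0); rule it out.
Only (B) survives; checking it on all 8 rows confirms it matches g.

B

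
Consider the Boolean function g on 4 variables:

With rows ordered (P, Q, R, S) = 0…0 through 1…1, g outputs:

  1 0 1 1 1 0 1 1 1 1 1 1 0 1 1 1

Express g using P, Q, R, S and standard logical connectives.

There are just 3 zero rows: (0,0,0,1), (0,1,0,1), (1,1,0,0). Their minterms are ¬P·¬Q·¬R·S, ¬P·Q·¬R·S, P·Q·¬R·¬S; the OR of those covers precisely the 0-outputs, and negating it yields g.

g(P, Q, R, S) = ~(((((~P & ~Q) & ~R) & S) | (((~P & Q) & ~R) & S)) | (((P & Q) & ~R) & ~S))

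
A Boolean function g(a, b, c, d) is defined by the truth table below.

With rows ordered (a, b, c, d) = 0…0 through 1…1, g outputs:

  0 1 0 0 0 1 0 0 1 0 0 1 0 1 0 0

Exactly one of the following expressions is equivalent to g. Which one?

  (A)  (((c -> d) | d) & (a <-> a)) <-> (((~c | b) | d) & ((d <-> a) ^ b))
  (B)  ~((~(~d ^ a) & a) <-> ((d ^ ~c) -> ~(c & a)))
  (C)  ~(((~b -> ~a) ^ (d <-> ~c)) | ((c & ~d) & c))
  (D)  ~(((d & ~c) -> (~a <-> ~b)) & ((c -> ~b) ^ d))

C

(A) disagrees with g on (0,0,0,0) (formula → 1, table → 0); rule it out.
(B) disagrees with g on (0,0,0,0) (formula → 1, table → 0); rule it out.
(D) disagrees with g on (0,0,1,1) (formula → 1, table → 0); rule it out.
Only (C) survives; checking it on all 16 rows confirms it matches g.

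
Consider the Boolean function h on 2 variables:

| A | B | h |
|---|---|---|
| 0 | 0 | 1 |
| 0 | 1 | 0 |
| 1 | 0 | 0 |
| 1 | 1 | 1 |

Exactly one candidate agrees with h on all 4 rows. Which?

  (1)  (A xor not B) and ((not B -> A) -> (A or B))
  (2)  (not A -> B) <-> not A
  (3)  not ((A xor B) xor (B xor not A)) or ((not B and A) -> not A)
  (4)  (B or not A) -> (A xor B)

1

(2): at (0,0) it gives 0, but h = 1 — eliminated.
(3): at (0,1) it gives 1, but h = 0 — eliminated.
(4): at (0,0) it gives 0, but h = 1 — eliminated.
(1) is the remaining candidate, and it agrees with h on all 4 inputs.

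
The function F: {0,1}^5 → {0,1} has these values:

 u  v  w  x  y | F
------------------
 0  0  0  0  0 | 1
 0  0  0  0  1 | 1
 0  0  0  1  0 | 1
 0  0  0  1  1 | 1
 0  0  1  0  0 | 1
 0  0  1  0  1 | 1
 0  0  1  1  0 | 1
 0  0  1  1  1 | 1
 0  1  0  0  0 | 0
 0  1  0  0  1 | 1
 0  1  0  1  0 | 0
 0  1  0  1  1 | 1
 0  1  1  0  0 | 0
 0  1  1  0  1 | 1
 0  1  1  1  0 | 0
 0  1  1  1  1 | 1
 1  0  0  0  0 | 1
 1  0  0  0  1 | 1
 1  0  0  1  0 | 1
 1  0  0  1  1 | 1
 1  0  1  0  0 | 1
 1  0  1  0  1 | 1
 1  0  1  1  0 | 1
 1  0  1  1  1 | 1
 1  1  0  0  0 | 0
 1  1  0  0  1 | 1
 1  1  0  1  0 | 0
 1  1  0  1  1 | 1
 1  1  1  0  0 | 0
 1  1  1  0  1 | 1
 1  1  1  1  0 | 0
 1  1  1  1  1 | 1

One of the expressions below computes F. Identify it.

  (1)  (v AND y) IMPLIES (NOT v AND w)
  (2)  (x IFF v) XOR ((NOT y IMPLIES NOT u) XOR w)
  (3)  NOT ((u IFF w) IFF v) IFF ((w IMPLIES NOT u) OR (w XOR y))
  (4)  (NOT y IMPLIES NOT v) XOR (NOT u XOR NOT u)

4

(1) fails at (0,1,0,0,0): the formula yields 1, F is 0.
(2) fails at (0,0,0,0,0): the formula yields 0, F is 1.
(3) fails at (0,0,1,0,0): the formula yields 0, F is 1.
That leaves (4). Evaluating it on every row reproduces the table of F exactly.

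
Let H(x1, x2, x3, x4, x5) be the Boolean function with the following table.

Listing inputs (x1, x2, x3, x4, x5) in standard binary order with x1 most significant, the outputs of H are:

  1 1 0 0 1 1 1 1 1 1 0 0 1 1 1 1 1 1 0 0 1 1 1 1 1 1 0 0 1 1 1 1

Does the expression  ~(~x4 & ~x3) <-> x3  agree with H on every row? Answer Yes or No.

Evaluate ~(~x4 & ~x3) <-> x3 on each row and compare to H:
  x1=0, x2=0, x3=0, x4=0, x5=0: formula gives 1, H = 1 ✓
  x1=0, x2=0, x3=0, x4=0, x5=1: formula gives 1, H = 1 ✓
  x1=0, x2=0, x3=0, x4=1, x5=0: formula gives 0, H = 0 ✓
  x1=0, x2=0, x3=0, x4=1, x5=1: formula gives 0, H = 0 ✓
  …and likewise for the remaining 28 rows.
Every row agrees, so the formula is equivalent.

Yes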